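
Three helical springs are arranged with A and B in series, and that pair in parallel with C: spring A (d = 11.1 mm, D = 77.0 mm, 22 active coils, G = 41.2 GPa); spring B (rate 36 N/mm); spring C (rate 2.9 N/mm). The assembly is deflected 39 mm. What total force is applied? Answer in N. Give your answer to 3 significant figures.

k_A = Gd⁴/(8D³N_a) = (41.2×10³)(11.1⁴)/(8·77.0³·22) = 7.784 N/mm
Springs A,B series: k_AB = 1/(1/7.784+1/36) = 6.4002 N/mm; parallel with C: k_eq = 6.4002+2.9 = 9.3002 N/mm
F = k_eq·δ = 9.3002·39 = 362.71 N

363 N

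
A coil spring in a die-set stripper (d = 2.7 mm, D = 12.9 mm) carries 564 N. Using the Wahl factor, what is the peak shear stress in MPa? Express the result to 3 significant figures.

1250 MPa

Spring index C = D/d = 12.9/2.7 = 4.7778
K_W = (4C−1)/(4C−4) + 0.615/C = 18.111/15.111 + 0.1287 = 1.3273
τ₀ = 8FD/(πd³) = 8·564·12.9/(π·2.7³) = 58204.8/61.836 = 941.28 MPa
τ_max = K·τ₀ = 1.3273 × 941.28 = 1249.3 MPa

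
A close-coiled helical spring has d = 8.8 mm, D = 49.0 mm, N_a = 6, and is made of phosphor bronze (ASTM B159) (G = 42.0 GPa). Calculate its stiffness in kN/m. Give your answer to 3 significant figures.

44.6 kN/m

k = Gd⁴/(8D³N_a) = (42.0×10³ × 8.8⁴) / (8 × 49.0³ × 6)
  = 2.51872e+08 / 5.64715e+06 = 44.602 N/mm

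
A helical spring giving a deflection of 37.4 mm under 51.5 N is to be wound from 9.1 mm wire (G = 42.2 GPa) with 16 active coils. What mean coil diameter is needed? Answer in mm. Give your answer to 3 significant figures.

Required rate k = F/δ = 51.5/37.4 = 1.377 N/mm
D = (Gd⁴/(8N_a·k))^(1/3) = (42.2×10³·9.1⁴/(8·16·1.377))^(1/3)
  = (1.64185e+06)^(1/3) = 117.9716 mm

118 mm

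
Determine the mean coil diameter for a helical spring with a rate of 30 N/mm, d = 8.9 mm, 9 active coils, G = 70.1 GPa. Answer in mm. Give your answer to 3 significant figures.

58.8 mm

D = (Gd⁴/(8N_a·k))^(1/3) = (70.1×10³·8.9⁴/(8·9·30))^(1/3)
  = (203622)^(1/3) = 58.8313 mm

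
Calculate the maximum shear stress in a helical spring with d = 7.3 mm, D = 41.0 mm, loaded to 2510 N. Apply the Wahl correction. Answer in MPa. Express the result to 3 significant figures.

Spring index C = D/d = 41.0/7.3 = 5.6164
K_W = (4C−1)/(4C−4) + 0.615/C = 21.466/18.466 + 0.1095 = 1.2720
τ₀ = 8FD/(πd³) = 8·2510·41.0/(π·7.3³) = 823280/1222.1 = 673.64 MPa
τ_max = K·τ₀ = 1.2720 × 673.64 = 856.85 MPa

857 MPa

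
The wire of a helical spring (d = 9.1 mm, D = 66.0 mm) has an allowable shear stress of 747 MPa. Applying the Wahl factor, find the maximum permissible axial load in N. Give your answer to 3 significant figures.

C = D/d = 66.0/9.1 = 7.2527
K_W = (4C−1)/(4C−4) + 0.615/C = 28.011/25.011 + 0.0848 = 1.2047
τ_max = K·8FD/(πd³) → F_max = τ_allow·πd³/(8DK)
F_max = 747·π·9.1³/(8·66.0·1.2047) = 1.7685e+06/636.1 = 2780.1 N

2780 N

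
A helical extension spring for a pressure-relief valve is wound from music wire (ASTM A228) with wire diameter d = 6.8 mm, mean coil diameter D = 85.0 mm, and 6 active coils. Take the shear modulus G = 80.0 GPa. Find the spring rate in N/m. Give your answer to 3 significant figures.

k = Gd⁴/(8D³N_a) = (80.0×10³ × 6.8⁴) / (8 × 85.0³ × 6)
  = 1.71051e+08 / 2.9478e+07 = 5.8027 N/mm = 5802.7 N/m

5800 N/m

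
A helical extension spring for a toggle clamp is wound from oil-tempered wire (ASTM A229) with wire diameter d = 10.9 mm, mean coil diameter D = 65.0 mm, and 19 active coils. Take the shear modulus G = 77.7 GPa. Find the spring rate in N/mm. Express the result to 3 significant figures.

k = Gd⁴/(8D³N_a) = (77.7×10³ × 10.9⁴) / (8 × 65.0³ × 19)
  = 1.0968e+09 / 4.1743e+07 = 26.275 N/mm

26.3 N/mm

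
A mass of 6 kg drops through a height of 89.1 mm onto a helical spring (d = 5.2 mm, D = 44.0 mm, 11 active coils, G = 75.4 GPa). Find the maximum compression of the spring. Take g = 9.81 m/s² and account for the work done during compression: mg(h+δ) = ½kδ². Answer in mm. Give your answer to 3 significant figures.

46.6 mm

k = Gd⁴/(8D³N_a) = (75.4×10³)(5.2⁴)/(8·44.0³·11) = 7.3543 N/mm
W = mg = 6 × 9.81 = 58.86 N
½kδ² − Wδ − Wh = 0 → δ = (W + √(W² + 2kWh))/k
δ = (58.86 + √(3464.5 + 77138.6))/7.3543 = (58.86 + 283.91)/7.3543 = 46.607 mm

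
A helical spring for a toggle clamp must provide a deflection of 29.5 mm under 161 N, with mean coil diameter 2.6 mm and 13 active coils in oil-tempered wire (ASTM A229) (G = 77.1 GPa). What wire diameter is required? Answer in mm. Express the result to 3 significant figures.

Required rate k = F/δ = 161/29.5 = 5.4576 N/mm
d = (8D³N_a·k / G)^(1/4) = (8·2.6³·13·5.4576 / (77.1×10³))^0.25
  = (0.12939)^0.25 = 0.5998 mm

0.600 mm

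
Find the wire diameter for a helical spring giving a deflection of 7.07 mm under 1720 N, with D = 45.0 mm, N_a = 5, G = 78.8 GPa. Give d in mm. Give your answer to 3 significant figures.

Required rate k = F/δ = 1720/7.07 = 243.28 N/mm
d = (8D³N_a·k / G)^(1/4) = (8·45.0³·5·243.28 / (78.8×10³))^0.25
  = (11253)^0.25 = 10.2996 mm

10.3 mm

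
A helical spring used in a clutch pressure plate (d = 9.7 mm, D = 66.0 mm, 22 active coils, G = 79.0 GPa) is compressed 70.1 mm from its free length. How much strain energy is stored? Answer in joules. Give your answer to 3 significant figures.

k = Gd⁴/(8D³N_a) = (79.0×10³)(9.7⁴)/(8·66.0³·22) = 13.822 N/mm
U = ½kδ² = 0.5 × 13.822 × 70.1² = 33961 N·mm = 33.961 J

34.0 J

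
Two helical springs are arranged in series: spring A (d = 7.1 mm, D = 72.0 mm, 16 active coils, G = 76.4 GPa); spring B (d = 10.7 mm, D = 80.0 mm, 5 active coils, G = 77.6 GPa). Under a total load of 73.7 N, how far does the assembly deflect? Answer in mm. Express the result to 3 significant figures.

19.6 mm

k_A = Gd⁴/(8D³N_a) = (76.4×10³)(7.1⁴)/(8·72.0³·16) = 4.0637 N/mm
k_B = Gd⁴/(8D³N_a) = (77.6×10³)(10.7⁴)/(8·80.0³·5) = 49.667 N/mm
Series: 1/k_eq = 1/4.0637 + 1/49.667 = 0.26622; k_eq = 3.7563 N/mm
δ = F/k_eq = 73.7/3.7563 = 19.62 mm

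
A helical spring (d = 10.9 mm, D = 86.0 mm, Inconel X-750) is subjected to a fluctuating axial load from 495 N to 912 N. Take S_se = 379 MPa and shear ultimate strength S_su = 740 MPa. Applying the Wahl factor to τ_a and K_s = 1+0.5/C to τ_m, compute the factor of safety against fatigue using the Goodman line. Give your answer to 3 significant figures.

3.55

C = D/d = 86.0/10.9 = 7.8899; K_W = (4C−1)/(4C−4)+0.615/C = 1.1868; K_s = 1+0.5/C = 1.0634
F_a = (F_max−F_min)/2 = 208.5 N; F_m = (F_max+F_min)/2 = 703.5 N
τ_a = K_W·8F_aD/(πd³) = 1.1868 × 35.259 = 41.845 MPa
τ_m = K_s·8F_mD/(πd³) = 1.0634 × 118.97 = 126.51 MPa
Goodman: 1/n_f = τ_a/S_se + τ_m/S_su = 41.845/379 + 126.51/740 = 0.11041 + 0.17095 = 0.28136
n_f = 1/0.28136 = 3.554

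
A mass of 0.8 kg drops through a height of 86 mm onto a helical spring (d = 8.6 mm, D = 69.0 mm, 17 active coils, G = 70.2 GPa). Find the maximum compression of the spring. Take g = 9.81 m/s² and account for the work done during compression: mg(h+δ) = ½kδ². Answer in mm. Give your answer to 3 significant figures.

k = Gd⁴/(8D³N_a) = (70.2×10³)(8.6⁴)/(8·69.0³·17) = 8.595 N/mm
W = mg = 0.8 × 9.81 = 7.848 N
½kδ² − Wδ − Wh = 0 → δ = (W + √(W² + 2kWh))/k
δ = (7.848 + √(61.591 + 11602))/8.595 = (7.848 + 108)/8.595 = 13.478 mm

13.5 mm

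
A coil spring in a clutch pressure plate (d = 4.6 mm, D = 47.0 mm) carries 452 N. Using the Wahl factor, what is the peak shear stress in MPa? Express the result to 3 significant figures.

634 MPa

Spring index C = D/d = 47.0/4.6 = 10.2174
K_W = (4C−1)/(4C−4) + 0.615/C = 39.870/36.870 + 0.0602 = 1.1416
τ₀ = 8FD/(πd³) = 8·452·47.0/(π·4.6³) = 169952/305.79 = 555.78 MPa
τ_max = K·τ₀ = 1.1416 × 555.78 = 634.46 MPa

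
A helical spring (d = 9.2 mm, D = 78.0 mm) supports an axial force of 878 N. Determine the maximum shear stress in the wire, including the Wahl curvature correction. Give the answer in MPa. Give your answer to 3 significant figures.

Spring index C = D/d = 78.0/9.2 = 8.4783
K_W = (4C−1)/(4C−4) + 0.615/C = 32.913/29.913 + 0.0725 = 1.1728
τ₀ = 8FD/(πd³) = 8·878·78.0/(π·9.2³) = 547872/2446.3 = 223.96 MPa
τ_max = K·τ₀ = 1.1728 × 223.96 = 262.66 MPa

263 MPa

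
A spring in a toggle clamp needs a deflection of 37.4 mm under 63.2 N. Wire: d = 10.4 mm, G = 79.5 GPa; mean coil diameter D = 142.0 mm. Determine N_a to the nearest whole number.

24

Required rate k = F/δ = 63.2/37.4 = 1.6898 N/mm
N_a = Gd⁴/(8D³k) = (79.5×10³ × 10.4⁴)/(8 × 142.0³ × 1.6898)
    = 9.30038e+08 / 3.8708e+07 = 24.03 → 24 coils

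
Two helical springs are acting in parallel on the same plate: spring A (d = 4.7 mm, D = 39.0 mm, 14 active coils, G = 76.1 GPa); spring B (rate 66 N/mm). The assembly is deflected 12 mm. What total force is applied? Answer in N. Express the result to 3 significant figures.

k_A = Gd⁴/(8D³N_a) = (76.1×10³)(4.7⁴)/(8·39.0³·14) = 5.5894 N/mm
Parallel: k_eq = 5.5894 + 66 = 71.589 N/mm
F = k_eq·δ = 71.589·12 = 859.07 N

859 N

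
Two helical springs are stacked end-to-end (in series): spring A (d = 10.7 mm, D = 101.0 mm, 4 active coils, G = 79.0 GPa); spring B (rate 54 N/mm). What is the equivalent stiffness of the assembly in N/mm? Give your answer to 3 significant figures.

k_A = Gd⁴/(8D³N_a) = (79.0×10³)(10.7⁴)/(8·101.0³·4) = 31.409 N/mm
Series: 1/k_eq = 1/31.409 + 1/54 = 0.050357; k_eq = 19.858 N/mm

19.9 N/mm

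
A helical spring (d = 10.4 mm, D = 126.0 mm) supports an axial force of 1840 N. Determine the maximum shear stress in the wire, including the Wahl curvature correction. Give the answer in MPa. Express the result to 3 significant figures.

Spring index C = D/d = 126.0/10.4 = 12.1154
K_W = (4C−1)/(4C−4) + 0.615/C = 47.462/44.462 + 0.0508 = 1.1182
τ₀ = 8FD/(πd³) = 8·1840·126.0/(π·10.4³) = 1.85472e+06/3533.9 = 524.84 MPa
τ_max = K·τ₀ = 1.1182 × 524.84 = 586.9 MPa

587 MPa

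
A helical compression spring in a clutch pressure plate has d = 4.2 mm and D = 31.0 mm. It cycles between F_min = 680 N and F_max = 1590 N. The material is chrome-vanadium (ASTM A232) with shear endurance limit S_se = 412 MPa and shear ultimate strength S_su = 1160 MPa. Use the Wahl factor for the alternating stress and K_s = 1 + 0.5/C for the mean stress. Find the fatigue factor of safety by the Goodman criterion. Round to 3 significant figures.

C = D/d = 31.0/4.2 = 7.3810; K_W = (4C−1)/(4C−4)+0.615/C = 1.2009; K_s = 1+0.5/C = 1.0677
F_a = (F_max−F_min)/2 = 455 N; F_m = (F_max+F_min)/2 = 1135 N
τ_a = K_W·8F_aD/(πd³) = 1.2009 × 484.8 = 582.18 MPa
τ_m = K_s·8F_mD/(πd³) = 1.0677 × 1209.3 = 1291.3 MPa
Goodman: 1/n_f = τ_a/S_se + τ_m/S_su = 582.18/412 + 1291.3/1160 = 1.41306 + 1.11316 = 2.5262
n_f = 1/2.5262 = 0.3958

0.396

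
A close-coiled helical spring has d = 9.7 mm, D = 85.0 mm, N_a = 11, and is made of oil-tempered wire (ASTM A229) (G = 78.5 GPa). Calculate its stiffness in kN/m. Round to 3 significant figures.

12.9 kN/m

k = Gd⁴/(8D³N_a) = (78.5×10³ × 9.7⁴) / (8 × 85.0³ × 11)
  = 6.94955e+08 / 5.4043e+07 = 12.859 N/mm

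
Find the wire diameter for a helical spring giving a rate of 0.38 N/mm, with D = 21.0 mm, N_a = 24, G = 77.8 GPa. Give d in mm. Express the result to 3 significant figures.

d = (8D³N_a·k / G)^(1/4) = (8·21.0³·24·0.38 / (77.8×10³))^0.25
  = (8.6849)^0.25 = 1.7167 mm

1.72 mm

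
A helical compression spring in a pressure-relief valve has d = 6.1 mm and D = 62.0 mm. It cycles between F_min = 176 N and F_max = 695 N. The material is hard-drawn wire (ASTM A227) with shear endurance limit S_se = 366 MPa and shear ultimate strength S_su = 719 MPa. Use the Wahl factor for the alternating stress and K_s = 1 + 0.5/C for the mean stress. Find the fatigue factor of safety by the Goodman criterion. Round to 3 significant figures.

0.995

C = D/d = 62.0/6.1 = 10.1639; K_W = (4C−1)/(4C−4)+0.615/C = 1.1424; K_s = 1+0.5/C = 1.0492
F_a = (F_max−F_min)/2 = 259.5 N; F_m = (F_max+F_min)/2 = 435.5 N
τ_a = K_W·8F_aD/(πd³) = 1.1424 × 180.5 = 206.2 MPa
τ_m = K_s·8F_mD/(πd³) = 1.0492 × 302.92 = 317.82 MPa
Goodman: 1/n_f = τ_a/S_se + τ_m/S_su = 206.2/366 + 317.82/719 = 0.56338 + 0.44204 = 1.0054
n_f = 1/1.0054 = 0.9946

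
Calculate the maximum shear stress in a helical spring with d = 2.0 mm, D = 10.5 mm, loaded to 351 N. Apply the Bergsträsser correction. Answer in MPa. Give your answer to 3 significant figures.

Spring index C = D/d = 10.5/2.0 = 5.2500
K_B = (4C+2)/(4C−3) = 23.000/18.000 = 1.2778
τ₀ = 8FD/(πd³) = 8·351·10.5/(π·2.0³) = 29484/25.133 = 1173.1 MPa
τ_max = K·τ₀ = 1.2778 × 1173.1 = 1499 MPa

1500 MPa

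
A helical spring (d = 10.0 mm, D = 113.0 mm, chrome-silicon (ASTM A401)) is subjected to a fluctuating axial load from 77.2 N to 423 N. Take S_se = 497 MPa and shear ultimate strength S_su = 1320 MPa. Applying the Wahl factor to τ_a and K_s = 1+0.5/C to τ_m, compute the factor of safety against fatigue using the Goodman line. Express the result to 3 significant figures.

5.89

C = D/d = 113.0/10.0 = 11.3000; K_W = (4C−1)/(4C−4)+0.615/C = 1.1272; K_s = 1+0.5/C = 1.0442
F_a = (F_max−F_min)/2 = 172.9 N; F_m = (F_max+F_min)/2 = 250.1 N
τ_a = K_W·8F_aD/(πd³) = 1.1272 × 49.752 = 56.083 MPa
τ_m = K_s·8F_mD/(πd³) = 1.0442 × 71.967 = 75.151 MPa
Goodman: 1/n_f = τ_a/S_se + τ_m/S_su = 56.083/497 + 75.151/1320 = 0.11284 + 0.05693 = 0.16978
n_f = 1/0.16978 = 5.89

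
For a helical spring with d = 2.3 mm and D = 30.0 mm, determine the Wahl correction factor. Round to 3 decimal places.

1.109

C = D/d = 30.0/2.3 = 13.0435
K_W = (4C−1)/(4C−4) + 0.615/C = 51.174/48.174 + 0.0471 = 1.1094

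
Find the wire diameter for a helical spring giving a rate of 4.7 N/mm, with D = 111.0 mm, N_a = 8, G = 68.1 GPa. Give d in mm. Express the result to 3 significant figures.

d = (8D³N_a·k / G)^(1/4) = (8·111.0³·8·4.7 / (68.1×10³))^0.25
  = (6040.9)^0.25 = 8.8161 mm

8.82 mm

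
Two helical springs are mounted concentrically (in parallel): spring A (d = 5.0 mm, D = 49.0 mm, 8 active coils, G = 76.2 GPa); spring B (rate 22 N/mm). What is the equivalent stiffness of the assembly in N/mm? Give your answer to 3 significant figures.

28.3 N/mm

k_A = Gd⁴/(8D³N_a) = (76.2×10³)(5.0⁴)/(8·49.0³·8) = 6.3251 N/mm
Parallel: k_eq = 6.3251 + 22 = 28.325 N/mm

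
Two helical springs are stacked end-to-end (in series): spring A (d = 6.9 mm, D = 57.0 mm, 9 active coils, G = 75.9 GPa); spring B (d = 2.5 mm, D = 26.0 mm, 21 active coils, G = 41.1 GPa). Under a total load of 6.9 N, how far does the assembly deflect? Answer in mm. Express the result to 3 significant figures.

k_A = Gd⁴/(8D³N_a) = (75.9×10³)(6.9⁴)/(8·57.0³·9) = 12.903 N/mm
k_B = Gd⁴/(8D³N_a) = (41.1×10³)(2.5⁴)/(8·26.0³·21) = 0.54372 N/mm
Series: 1/k_eq = 1/12.903 + 1/0.54372 = 1.9167; k_eq = 0.52173 N/mm
δ = F/k_eq = 6.9/0.52173 = 13.225 mm

13.2 mm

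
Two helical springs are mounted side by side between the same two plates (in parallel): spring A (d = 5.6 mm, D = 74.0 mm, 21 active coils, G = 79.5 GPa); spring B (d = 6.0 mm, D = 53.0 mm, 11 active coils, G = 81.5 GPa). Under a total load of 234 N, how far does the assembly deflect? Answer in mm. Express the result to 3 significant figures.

k_A = Gd⁴/(8D³N_a) = (79.5×10³)(5.6⁴)/(8·74.0³·21) = 1.1485 N/mm
k_B = Gd⁴/(8D³N_a) = (81.5×10³)(6.0⁴)/(8·53.0³·11) = 8.0622 N/mm
Parallel: k_eq = 1.1485 + 8.0622 = 9.2106 N/mm
δ = F/k_eq = 234/9.2106 = 25.405 mm

25.4 mm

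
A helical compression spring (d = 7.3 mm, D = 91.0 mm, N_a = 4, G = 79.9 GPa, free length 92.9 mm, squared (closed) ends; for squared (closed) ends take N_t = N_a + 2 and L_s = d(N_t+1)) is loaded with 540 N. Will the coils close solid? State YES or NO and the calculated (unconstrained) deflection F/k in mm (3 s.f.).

k = Gd⁴/(8D³N_a) = (79.9×10³)(7.3⁴)/(8·91.0³·4) = 9.4094 N/mm
N_t = 6; L_s = 7.3·7 = 51.1 mm; δ_solid = L₀ − L_s = 92.9 − 51.1 = 41.8 mm
δ = F/k = 540/9.4094 = 57.389 mm
δ ≥ δ_solid → spring goes solid

YES, δ = 57.4 mm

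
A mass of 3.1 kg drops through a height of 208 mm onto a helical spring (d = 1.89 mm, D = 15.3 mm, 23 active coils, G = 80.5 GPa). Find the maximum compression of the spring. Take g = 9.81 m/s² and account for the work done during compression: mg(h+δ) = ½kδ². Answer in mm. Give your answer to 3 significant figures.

112 mm

k = Gd⁴/(8D³N_a) = (80.5×10³)(1.89⁴)/(8·15.3³·23) = 1.5587 N/mm
W = mg = 3.1 × 9.81 = 30.411 N
½kδ² − Wδ − Wh = 0 → δ = (W + √(W² + 2kWh))/k
δ = (30.411 + √(924.83 + 19718.6))/1.5587 = (30.411 + 143.68)/1.5587 = 111.69 mm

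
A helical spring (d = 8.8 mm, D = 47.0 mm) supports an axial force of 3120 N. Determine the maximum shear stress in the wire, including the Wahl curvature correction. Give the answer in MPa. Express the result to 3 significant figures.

Spring index C = D/d = 47.0/8.8 = 5.3409
K_W = (4C−1)/(4C−4) + 0.615/C = 20.364/17.364 + 0.1151 = 1.2879
τ₀ = 8FD/(πd³) = 8·3120·47.0/(π·8.8³) = 1.17312e+06/2140.9 = 547.95 MPa
τ_max = K·τ₀ = 1.2879 × 547.95 = 705.72 MPa

706 MPa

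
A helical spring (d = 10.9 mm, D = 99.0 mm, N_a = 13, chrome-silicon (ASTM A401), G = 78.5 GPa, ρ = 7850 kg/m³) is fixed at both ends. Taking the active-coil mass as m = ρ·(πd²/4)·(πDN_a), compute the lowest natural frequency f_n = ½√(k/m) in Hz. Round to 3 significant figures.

30.4 Hz

k = Gd⁴/(8D³N_a) = (78.5×10³)(10.9⁴)/(8·99.0³·13) = 10.981 N/mm = 10981 N/m
Wire length L = πDN_a = π·99.0·13 = 4043.2 mm
m = ρ·(πd²/4)·L = 7850 × 93.313×10⁻⁶ m² × 4.0432 m = 2.9617 kg
f_n = ½√(k/m) = 0.5·√(10981/2.9617) = 0.5·√(3707.6) = 30.445 Hz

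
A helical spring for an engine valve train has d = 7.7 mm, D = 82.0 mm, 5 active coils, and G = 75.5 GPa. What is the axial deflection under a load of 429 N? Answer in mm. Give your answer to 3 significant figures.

35.6 mm

k = Gd⁴/(8D³N_a) = (75.5×10³)(7.7⁴)/(8·82.0³·5) = 12.034 N/mm
δ = F/k = 429 / 12.034 = 35.649 mm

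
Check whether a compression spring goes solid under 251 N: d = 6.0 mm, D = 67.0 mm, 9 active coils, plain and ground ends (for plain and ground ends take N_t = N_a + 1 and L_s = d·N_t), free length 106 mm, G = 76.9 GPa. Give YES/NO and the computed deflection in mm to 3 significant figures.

YES, δ = 54.5 mm

k = Gd⁴/(8D³N_a) = (76.9×10³)(6.0⁴)/(8·67.0³·9) = 4.6023 N/mm
N_t = 10; L_s = 6.0·10 = 60 mm; δ_solid = L₀ − L_s = 106 − 60 = 46 mm
δ = F/k = 251/4.6023 = 54.538 mm
δ ≥ δ_solid → spring goes solid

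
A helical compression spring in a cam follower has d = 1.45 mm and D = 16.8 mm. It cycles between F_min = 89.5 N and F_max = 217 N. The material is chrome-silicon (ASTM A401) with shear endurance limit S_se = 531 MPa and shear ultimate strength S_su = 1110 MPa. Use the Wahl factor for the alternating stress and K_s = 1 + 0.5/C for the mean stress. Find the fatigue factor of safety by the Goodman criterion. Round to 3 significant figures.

0.255

C = D/d = 16.8/1.45 = 11.5862; K_W = (4C−1)/(4C−4)+0.615/C = 1.1239; K_s = 1+0.5/C = 1.0432
F_a = (F_max−F_min)/2 = 63.75 N; F_m = (F_max+F_min)/2 = 153.25 N
τ_a = K_W·8F_aD/(πd³) = 1.1239 × 894.59 = 1005.5 MPa
τ_m = K_s·8F_mD/(πd³) = 1.0432 × 2150.5 = 2243.3 MPa
Goodman: 1/n_f = τ_a/S_se + τ_m/S_su = 1005.5/531 + 2243.3/1110 = 1.89352 + 2.02102 = 3.9145
n_f = 1/3.9145 = 0.2555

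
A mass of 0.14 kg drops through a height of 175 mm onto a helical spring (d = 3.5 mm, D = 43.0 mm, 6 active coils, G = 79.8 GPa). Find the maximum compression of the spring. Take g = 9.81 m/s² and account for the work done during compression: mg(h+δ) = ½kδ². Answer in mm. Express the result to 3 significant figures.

k = Gd⁴/(8D³N_a) = (79.8×10³)(3.5⁴)/(8·43.0³·6) = 3.1378 N/mm
W = mg = 0.14 × 9.81 = 1.3734 N
½kδ² − Wδ − Wh = 0 → δ = (W + √(W² + 2kWh))/k
δ = (1.3734 + √(1.8862 + 1508.32))/3.1378 = (1.3734 + 38.861)/3.1378 = 12.823 mm

12.8 mm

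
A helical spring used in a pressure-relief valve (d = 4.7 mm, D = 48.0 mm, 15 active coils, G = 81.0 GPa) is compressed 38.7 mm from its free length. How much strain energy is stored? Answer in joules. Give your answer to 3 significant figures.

k = Gd⁴/(8D³N_a) = (81.0×10³)(4.7⁴)/(8·48.0³·15) = 2.9783 N/mm
U = ½kδ² = 0.5 × 2.9783 × 38.7² = 2230.3 N·mm = 2.2303 J

2.23 J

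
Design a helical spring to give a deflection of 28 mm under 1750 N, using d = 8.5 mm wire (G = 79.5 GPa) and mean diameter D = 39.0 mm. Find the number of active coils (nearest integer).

14

Required rate k = F/δ = 1750/28 = 62.5 N/mm
N_a = Gd⁴/(8D³k) = (79.5×10³ × 8.5⁴)/(8 × 39.0³ × 62.5)
    = 4.14995e+08 / 2.96595e+07 = 13.99 → 14 coils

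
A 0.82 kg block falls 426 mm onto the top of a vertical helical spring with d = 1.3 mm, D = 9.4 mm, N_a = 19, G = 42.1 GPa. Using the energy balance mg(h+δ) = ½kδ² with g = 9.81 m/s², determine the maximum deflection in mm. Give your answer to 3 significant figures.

93.7 mm

k = Gd⁴/(8D³N_a) = (42.1×10³)(1.3⁴)/(8·9.4³·19) = 0.95242 N/mm
W = mg = 0.82 × 9.81 = 8.0442 N
½kδ² − Wδ − Wh = 0 → δ = (W + √(W² + 2kWh))/k
δ = (8.0442 + √(64.709 + 6527.56))/0.95242 = (8.0442 + 81.193)/0.95242 = 93.695 mm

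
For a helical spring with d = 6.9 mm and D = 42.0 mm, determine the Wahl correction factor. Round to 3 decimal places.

C = D/d = 42.0/6.9 = 6.0870
K_W = (4C−1)/(4C−4) + 0.615/C = 23.348/20.348 + 0.1010 = 1.2485

1.248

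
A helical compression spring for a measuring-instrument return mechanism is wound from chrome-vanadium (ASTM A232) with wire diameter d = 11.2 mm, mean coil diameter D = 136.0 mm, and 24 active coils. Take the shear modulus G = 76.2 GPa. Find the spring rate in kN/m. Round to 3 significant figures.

2.48 kN/m

k = Gd⁴/(8D³N_a) = (76.2×10³ × 11.2⁴) / (8 × 136.0³ × 24)
  = 1.19902e+09 / 4.82968e+08 = 2.4826 N/mm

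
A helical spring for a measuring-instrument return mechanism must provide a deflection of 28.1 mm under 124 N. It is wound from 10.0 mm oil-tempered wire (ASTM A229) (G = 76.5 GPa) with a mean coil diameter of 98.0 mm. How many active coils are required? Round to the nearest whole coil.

Required rate k = F/δ = 124/28.1 = 4.4128 N/mm
N_a = Gd⁴/(8D³k) = (76.5×10³ × 10.0⁴)/(8 × 98.0³ × 4.4128)
    = 7.65e+08 / 3.32264e+07 = 23.02 → 23 coils

23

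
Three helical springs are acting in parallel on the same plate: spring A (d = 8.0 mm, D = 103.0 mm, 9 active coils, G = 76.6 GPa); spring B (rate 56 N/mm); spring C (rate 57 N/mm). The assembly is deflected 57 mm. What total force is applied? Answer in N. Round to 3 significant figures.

k_A = Gd⁴/(8D³N_a) = (76.6×10³)(8.0⁴)/(8·103.0³·9) = 3.9879 N/mm
Parallel: k_eq = 3.9879 + 56 + 57 = 116.99 N/mm
F = k_eq·δ = 116.99·57 = 6668.3 N

6670 N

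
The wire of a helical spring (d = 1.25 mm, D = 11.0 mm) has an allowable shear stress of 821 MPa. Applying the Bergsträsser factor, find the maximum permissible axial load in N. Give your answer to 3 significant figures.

C = D/d = 11.0/1.25 = 8.8000
K_B = (4C+2)/(4C−3) = 37.200/32.200 = 1.1553
τ_max = K·8FD/(πd³) → F_max = τ_allow·πd³/(8DK)
F_max = 821·π·1.25³/(8·11.0·1.1553) = 5037.6/101.66 = 49.551 N

49.6 N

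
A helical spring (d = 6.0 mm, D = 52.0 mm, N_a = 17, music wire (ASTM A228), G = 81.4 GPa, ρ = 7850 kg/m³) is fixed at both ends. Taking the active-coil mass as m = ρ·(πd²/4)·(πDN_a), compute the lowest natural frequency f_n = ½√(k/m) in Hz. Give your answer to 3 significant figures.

k = Gd⁴/(8D³N_a) = (81.4×10³)(6.0⁴)/(8·52.0³·17) = 5.5167 N/mm = 5516.7 N/m
Wire length L = πDN_a = π·52.0·17 = 2777.2 mm
m = ρ·(πd²/4)·L = 7850 × 28.274×10⁻⁶ m² × 2.7772 m = 0.6164 kg
f_n = ½√(k/m) = 0.5·√(5516.7/0.6164) = 0.5·√(8949.9) = 47.302 Hz

47.3 Hz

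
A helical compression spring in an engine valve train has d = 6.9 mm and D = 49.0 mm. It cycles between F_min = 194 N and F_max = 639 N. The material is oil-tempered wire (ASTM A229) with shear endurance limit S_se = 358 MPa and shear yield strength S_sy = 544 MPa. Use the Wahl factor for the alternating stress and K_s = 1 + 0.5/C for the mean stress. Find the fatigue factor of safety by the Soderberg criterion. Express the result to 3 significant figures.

C = D/d = 49.0/6.9 = 7.1014; K_W = (4C−1)/(4C−4)+0.615/C = 1.2095; K_s = 1+0.5/C = 1.0704
F_a = (F_max−F_min)/2 = 222.5 N; F_m = (F_max+F_min)/2 = 416.5 N
τ_a = K_W·8F_aD/(πd³) = 1.2095 × 84.512 = 102.22 MPa
τ_m = K_s·8F_mD/(πd³) = 1.0704 × 158.2 = 169.34 MPa
Soderberg: 1/n_f = τ_a/S_se + τ_m/S_sy = 102.22/358 + 169.34/544 = 0.28553 + 0.31128 = 0.59681
n_f = 1/0.59681 = 1.676

1.68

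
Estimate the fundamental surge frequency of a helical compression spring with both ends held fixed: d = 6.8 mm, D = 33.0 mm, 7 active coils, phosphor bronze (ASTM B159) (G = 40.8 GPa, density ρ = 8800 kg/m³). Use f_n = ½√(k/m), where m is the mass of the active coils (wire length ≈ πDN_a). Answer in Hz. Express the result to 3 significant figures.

k = Gd⁴/(8D³N_a) = (40.8×10³)(6.8⁴)/(8·33.0³·7) = 43.348 N/mm = 43348 N/m
Wire length L = πDN_a = π·33.0·7 = 725.71 mm
m = ρ·(πd²/4)·L = 8800 × 36.317×10⁻⁶ m² × 0.72571 m = 0.23193 kg
f_n = ½√(k/m) = 0.5·√(43348/0.23193) = 0.5·√(1.869e+05) = 216.16 Hz

216 Hz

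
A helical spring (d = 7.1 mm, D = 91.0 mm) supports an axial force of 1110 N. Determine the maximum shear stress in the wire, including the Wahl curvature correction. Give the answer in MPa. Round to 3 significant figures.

799 MPa

Spring index C = D/d = 91.0/7.1 = 12.8169
K_W = (4C−1)/(4C−4) + 0.615/C = 50.268/47.268 + 0.0480 = 1.1115
τ₀ = 8FD/(πd³) = 8·1110·91.0/(π·7.1³) = 808080/1124.4 = 718.67 MPa
τ_max = K·τ₀ = 1.1115 × 718.67 = 798.77 MPa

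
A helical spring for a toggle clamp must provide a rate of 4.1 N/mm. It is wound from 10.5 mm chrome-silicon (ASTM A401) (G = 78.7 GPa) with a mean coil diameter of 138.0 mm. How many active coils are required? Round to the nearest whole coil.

N_a = Gd⁴/(8D³k) = (78.7×10³ × 10.5⁴)/(8 × 138.0³ × 4.1)
    = 9.56603e+08 / 8.62008e+07 = 11.1 → 11 coils

11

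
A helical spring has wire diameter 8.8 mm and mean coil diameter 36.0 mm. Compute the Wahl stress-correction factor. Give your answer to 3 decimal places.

1.393

C = D/d = 36.0/8.8 = 4.0909
K_W = (4C−1)/(4C−4) + 0.615/C = 15.364/12.364 + 0.1503 = 1.3930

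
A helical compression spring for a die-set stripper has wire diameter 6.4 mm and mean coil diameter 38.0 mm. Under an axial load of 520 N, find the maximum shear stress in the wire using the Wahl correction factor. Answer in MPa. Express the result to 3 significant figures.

Spring index C = D/d = 38.0/6.4 = 5.9375
K_W = (4C−1)/(4C−4) + 0.615/C = 22.750/19.750 + 0.1036 = 1.2555
τ₀ = 8FD/(πd³) = 8·520·38.0/(π·6.4³) = 158080/823.55 = 191.95 MPa
τ_max = K·τ₀ = 1.2555 × 191.95 = 240.99 MPa

241 MPa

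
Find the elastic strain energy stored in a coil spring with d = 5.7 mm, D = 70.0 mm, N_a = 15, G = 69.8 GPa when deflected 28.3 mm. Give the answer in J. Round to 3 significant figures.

0.717 J

k = Gd⁴/(8D³N_a) = (69.8×10³)(5.7⁴)/(8·70.0³·15) = 1.7901 N/mm
U = ½kδ² = 0.5 × 1.7901 × 28.3² = 716.84 N·mm = 0.71684 J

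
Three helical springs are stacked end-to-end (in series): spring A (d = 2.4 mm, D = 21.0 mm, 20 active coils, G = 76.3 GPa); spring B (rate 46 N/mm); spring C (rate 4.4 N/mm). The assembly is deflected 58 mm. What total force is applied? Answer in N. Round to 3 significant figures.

69.5 N

k_A = Gd⁴/(8D³N_a) = (76.3×10³)(2.4⁴)/(8·21.0³·20) = 1.7084 N/mm
Series: 1/k_eq = 1/1.7084 + 1/46 + 1/4.4 = 0.83435; k_eq = 1.1985 N/mm
F = k_eq·δ = 1.1985·58 = 69.515 N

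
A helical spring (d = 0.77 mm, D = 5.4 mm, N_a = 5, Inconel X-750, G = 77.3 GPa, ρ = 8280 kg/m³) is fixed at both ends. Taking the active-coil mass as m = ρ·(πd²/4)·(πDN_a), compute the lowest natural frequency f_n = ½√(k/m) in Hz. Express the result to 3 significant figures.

1820 Hz

k = Gd⁴/(8D³N_a) = (77.3×10³)(0.77⁴)/(8·5.4³·5) = 4.3142 N/mm = 4314.2 N/m
Wire length L = πDN_a = π·5.4·5 = 84.823 mm
m = ρ·(πd²/4)·L = 8280 × 0.46566×10⁻⁶ m² × 0.084823 m = 0.00032705 kg
f_n = ½√(k/m) = 0.5·√(4314.2/0.00032705) = 0.5·√(1.3191e+07) = 1816 Hz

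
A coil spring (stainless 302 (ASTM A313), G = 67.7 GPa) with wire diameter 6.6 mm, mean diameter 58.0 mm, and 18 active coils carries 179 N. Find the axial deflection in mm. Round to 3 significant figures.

39.2 mm

k = Gd⁴/(8D³N_a) = (67.7×10³)(6.6⁴)/(8·58.0³·18) = 4.5721 N/mm
δ = F/k = 179 / 4.5721 = 39.15 mm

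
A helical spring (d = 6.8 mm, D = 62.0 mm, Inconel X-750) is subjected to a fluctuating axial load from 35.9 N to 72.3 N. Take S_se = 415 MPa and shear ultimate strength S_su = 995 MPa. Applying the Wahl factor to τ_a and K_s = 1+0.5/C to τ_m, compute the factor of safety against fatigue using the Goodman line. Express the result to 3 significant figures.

18.4

C = D/d = 62.0/6.8 = 9.1176; K_W = (4C−1)/(4C−4)+0.615/C = 1.1598; K_s = 1+0.5/C = 1.0548
F_a = (F_max−F_min)/2 = 18.2 N; F_m = (F_max+F_min)/2 = 54.1 N
τ_a = K_W·8F_aD/(πd³) = 1.1598 × 9.1385 = 10.599 MPa
τ_m = K_s·8F_mD/(πd³) = 1.0548 × 27.165 = 28.654 MPa
Goodman: 1/n_f = τ_a/S_se + τ_m/S_su = 10.599/415 + 28.654/995 = 0.02554 + 0.02880 = 0.054339
n_f = 1/0.054339 = 18.4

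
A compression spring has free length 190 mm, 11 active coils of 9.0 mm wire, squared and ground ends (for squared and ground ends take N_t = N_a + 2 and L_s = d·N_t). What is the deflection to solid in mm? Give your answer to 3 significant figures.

N_t = 13; L_s = 9.0·13 = 117 mm
δ_solid = L₀ − L_s = 190 − 117 = 73 mm

73.0 mm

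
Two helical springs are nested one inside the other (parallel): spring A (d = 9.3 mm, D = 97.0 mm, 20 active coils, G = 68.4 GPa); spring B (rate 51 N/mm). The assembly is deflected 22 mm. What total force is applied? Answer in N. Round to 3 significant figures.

k_A = Gd⁴/(8D³N_a) = (68.4×10³)(9.3⁴)/(8·97.0³·20) = 3.5039 N/mm
Parallel: k_eq = 3.5039 + 51 = 54.504 N/mm
F = k_eq·δ = 54.504·22 = 1199.1 N

1200 N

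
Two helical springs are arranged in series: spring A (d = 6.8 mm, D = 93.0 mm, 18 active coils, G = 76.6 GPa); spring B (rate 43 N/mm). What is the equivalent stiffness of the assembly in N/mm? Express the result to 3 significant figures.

k_A = Gd⁴/(8D³N_a) = (76.6×10³)(6.8⁴)/(8·93.0³·18) = 1.414 N/mm
Series: 1/k_eq = 1/1.414 + 1/43 = 0.73046; k_eq = 1.369 N/mm

1.37 N/mm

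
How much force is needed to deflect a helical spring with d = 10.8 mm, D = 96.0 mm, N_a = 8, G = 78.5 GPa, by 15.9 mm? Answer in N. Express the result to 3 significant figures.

k = Gd⁴/(8D³N_a) = (78.5×10³)(10.8⁴)/(8·96.0³·8) = 18.861 N/mm
F = k·δ = 18.861 × 15.9 = 299.89 N

300 N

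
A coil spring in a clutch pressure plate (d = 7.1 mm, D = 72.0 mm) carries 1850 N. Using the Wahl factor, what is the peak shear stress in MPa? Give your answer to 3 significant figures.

1080 MPa

Spring index C = D/d = 72.0/7.1 = 10.1408
K_W = (4C−1)/(4C−4) + 0.615/C = 39.563/36.563 + 0.0606 = 1.1427
τ₀ = 8FD/(πd³) = 8·1850·72.0/(π·7.1³) = 1.0656e+06/1124.4 = 947.7 MPa
τ_max = K·τ₀ = 1.1427 × 947.7 = 1082.9 MPa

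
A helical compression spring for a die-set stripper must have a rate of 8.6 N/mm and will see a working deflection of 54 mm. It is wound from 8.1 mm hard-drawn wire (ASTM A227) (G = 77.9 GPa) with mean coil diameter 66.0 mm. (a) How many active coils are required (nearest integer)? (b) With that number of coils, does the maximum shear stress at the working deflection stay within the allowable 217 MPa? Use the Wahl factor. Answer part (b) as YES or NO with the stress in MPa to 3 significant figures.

N_a = Gd⁴/(8D³k) = (77.9×10³)(8.1⁴)/(8·66.0³·8.6) = 16.95 → N_a = 17
Actual rate k = Gd⁴/(8D³·17) = 8.5764 N/mm
Working load F = kδ = 8.5764·54 = 463.13 N
C = 66.0/8.1 = 8.1481; K_W = (4C−1)/(4C−4)+0.615/C = 1.1804
τ_max = K_W·8FD/(πd³) = 1.1804·146.46 = 172.89 MPa
τ_max ≤ 217 MPa → acceptable

(a) 17 coils; (b) YES, τ_max = 173 MPa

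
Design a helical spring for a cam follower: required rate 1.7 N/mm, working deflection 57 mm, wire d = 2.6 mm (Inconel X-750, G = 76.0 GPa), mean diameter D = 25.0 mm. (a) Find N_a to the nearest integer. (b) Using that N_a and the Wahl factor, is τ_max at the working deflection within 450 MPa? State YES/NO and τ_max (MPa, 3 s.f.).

N_a = Gd⁴/(8D³k) = (76.0×10³)(2.6⁴)/(8·25.0³·1.7) = 16.34 → N_a = 16
Actual rate k = Gd⁴/(8D³·16) = 1.7365 N/mm
Working load F = kδ = 1.7365·57 = 98.981 N
C = 25.0/2.6 = 9.6154; K_W = (4C−1)/(4C−4)+0.615/C = 1.1510
τ_max = K_W·8FD/(πd³) = 1.1510·358.52 = 412.66 MPa
τ_max ≤ 450 MPa → acceptable

(a) 16 coils; (b) YES, τ_max = 413 MPa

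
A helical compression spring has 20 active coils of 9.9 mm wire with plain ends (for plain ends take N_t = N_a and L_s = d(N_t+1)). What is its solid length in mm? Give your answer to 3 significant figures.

208 mm

plain ends: N_t = N_a = 20
L_s = d·(N_t+1) = 9.9 × 21 = 207.9 mm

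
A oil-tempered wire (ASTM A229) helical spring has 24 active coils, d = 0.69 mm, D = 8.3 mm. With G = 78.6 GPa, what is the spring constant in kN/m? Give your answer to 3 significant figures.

k = Gd⁴/(8D³N_a) = (78.6×10³ × 0.69⁴) / (8 × 8.3³ × 24)
  = 17816.4 / 109783 = 0.16229 N/mm

0.162 kN/m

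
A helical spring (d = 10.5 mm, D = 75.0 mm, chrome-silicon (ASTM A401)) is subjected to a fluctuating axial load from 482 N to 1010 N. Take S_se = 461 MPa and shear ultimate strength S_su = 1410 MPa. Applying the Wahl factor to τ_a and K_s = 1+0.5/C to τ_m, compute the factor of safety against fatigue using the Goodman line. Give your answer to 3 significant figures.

C = D/d = 75.0/10.5 = 7.1429; K_W = (4C−1)/(4C−4)+0.615/C = 1.2082; K_s = 1+0.5/C = 1.0700
F_a = (F_max−F_min)/2 = 264 N; F_m = (F_max+F_min)/2 = 746 N
τ_a = K_W·8F_aD/(πd³) = 1.2082 × 43.555 = 52.623 MPa
τ_m = K_s·8F_mD/(πd³) = 1.0700 × 123.08 = 131.69 MPa
Goodman: 1/n_f = τ_a/S_se + τ_m/S_su = 52.623/461 + 131.69/1410 = 0.11415 + 0.09340 = 0.20755
n_f = 1/0.20755 = 4.818

4.82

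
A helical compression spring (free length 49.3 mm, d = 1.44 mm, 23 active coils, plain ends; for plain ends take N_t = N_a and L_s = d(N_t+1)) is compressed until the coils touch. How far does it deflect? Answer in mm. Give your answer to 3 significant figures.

14.7 mm

N_t = 23; L_s = 1.44·24 = 34.56 mm
δ_solid = L₀ − L_s = 49.3 − 34.56 = 14.74 mm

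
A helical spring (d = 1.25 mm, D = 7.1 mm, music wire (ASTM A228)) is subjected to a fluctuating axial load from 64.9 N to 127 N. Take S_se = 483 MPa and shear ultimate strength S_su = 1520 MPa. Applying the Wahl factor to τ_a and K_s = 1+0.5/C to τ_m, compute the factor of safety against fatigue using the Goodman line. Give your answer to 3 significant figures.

0.719

C = D/d = 7.1/1.25 = 5.6800; K_W = (4C−1)/(4C−4)+0.615/C = 1.2685; K_s = 1+0.5/C = 1.0880
F_a = (F_max−F_min)/2 = 31.05 N; F_m = (F_max+F_min)/2 = 95.95 N
τ_a = K_W·8F_aD/(πd³) = 1.2685 × 287.43 = 364.61 MPa
τ_m = K_s·8F_mD/(πd³) = 1.0880 × 888.21 = 966.39 MPa
Goodman: 1/n_f = τ_a/S_se + τ_m/S_su = 364.61/483 + 966.39/1520 = 0.75489 + 0.63578 = 1.3907
n_f = 1/1.3907 = 0.7191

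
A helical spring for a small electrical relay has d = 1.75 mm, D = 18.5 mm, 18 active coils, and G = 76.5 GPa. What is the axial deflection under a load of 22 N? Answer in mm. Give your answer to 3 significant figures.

28.0 mm

k = Gd⁴/(8D³N_a) = (76.5×10³)(1.75⁴)/(8·18.5³·18) = 0.78693 N/mm
δ = F/k = 22 / 0.78693 = 27.957 mm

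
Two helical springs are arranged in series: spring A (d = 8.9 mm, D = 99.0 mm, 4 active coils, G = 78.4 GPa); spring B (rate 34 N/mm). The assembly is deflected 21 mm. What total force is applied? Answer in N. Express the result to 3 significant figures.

k_A = Gd⁴/(8D³N_a) = (78.4×10³)(8.9⁴)/(8·99.0³·4) = 15.842 N/mm
Series: 1/k_eq = 1/15.842 + 1/34 = 0.092534; k_eq = 10.807 N/mm
F = k_eq·δ = 10.807·21 = 226.94 N

227 N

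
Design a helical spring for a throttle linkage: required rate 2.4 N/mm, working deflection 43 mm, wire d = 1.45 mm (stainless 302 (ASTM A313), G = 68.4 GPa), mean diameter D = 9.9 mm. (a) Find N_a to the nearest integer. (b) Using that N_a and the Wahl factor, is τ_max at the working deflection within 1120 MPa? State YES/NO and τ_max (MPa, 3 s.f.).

(a) 16 coils; (b) YES, τ_max = 1060 MPa

N_a = Gd⁴/(8D³k) = (68.4×10³)(1.45⁴)/(8·9.9³·2.4) = 16.23 → N_a = 16
Actual rate k = Gd⁴/(8D³·16) = 2.4345 N/mm
Working load F = kδ = 2.4345·43 = 104.68 N
C = 9.9/1.45 = 6.8276; K_W = (4C−1)/(4C−4)+0.615/C = 1.2188
τ_max = K_W·8FD/(πd³) = 1.2188·865.67 = 1055.1 MPa
τ_max ≤ 1120 MPa → acceptable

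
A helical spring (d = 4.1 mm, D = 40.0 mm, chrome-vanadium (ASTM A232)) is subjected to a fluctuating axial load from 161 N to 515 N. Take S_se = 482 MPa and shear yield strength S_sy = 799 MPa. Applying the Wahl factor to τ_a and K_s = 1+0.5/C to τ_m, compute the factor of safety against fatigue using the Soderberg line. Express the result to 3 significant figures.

0.781

C = D/d = 40.0/4.1 = 9.7561; K_W = (4C−1)/(4C−4)+0.615/C = 1.1487; K_s = 1+0.5/C = 1.0513
F_a = (F_max−F_min)/2 = 177 N; F_m = (F_max+F_min)/2 = 338 N
τ_a = K_W·8F_aD/(πd³) = 1.1487 × 261.59 = 300.49 MPa
τ_m = K_s·8F_mD/(πd³) = 1.0513 × 499.53 = 525.14 MPa
Soderberg: 1/n_f = τ_a/S_se + τ_m/S_sy = 300.49/482 + 525.14/799 = 0.62342 + 0.65724 = 1.2807
n_f = 1/1.2807 = 0.7808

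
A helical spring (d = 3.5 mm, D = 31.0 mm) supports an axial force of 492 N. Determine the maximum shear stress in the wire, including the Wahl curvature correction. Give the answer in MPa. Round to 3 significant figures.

Spring index C = D/d = 31.0/3.5 = 8.8571
K_W = (4C−1)/(4C−4) + 0.615/C = 34.429/31.429 + 0.0694 = 1.1649
τ₀ = 8FD/(πd³) = 8·492·31.0/(π·3.5³) = 122016/134.7 = 905.86 MPa
τ_max = K·τ₀ = 1.1649 × 905.86 = 1055.2 MPa

1060 MPa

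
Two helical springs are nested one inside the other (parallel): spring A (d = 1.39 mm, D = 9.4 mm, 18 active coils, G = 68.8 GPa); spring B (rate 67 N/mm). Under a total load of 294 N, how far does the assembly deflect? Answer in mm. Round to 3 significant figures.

k_A = Gd⁴/(8D³N_a) = (68.8×10³)(1.39⁴)/(8·9.4³·18) = 2.1473 N/mm
Parallel: k_eq = 2.1473 + 67 = 69.147 N/mm
δ = F/k_eq = 294/69.147 = 4.2518 mm

4.25 mm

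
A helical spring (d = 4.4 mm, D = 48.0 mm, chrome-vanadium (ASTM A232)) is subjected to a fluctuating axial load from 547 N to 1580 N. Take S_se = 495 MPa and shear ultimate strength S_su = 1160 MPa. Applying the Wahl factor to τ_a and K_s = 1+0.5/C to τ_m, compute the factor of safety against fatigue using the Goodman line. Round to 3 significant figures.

C = D/d = 48.0/4.4 = 10.9091; K_W = (4C−1)/(4C−4)+0.615/C = 1.1321; K_s = 1+0.5/C = 1.0458
F_a = (F_max−F_min)/2 = 516.5 N; F_m = (F_max+F_min)/2 = 1063.5 N
τ_a = K_W·8F_aD/(πd³) = 1.1321 × 741.13 = 839 MPa
τ_m = K_s·8F_mD/(πd³) = 1.0458 × 1526 = 1596 MPa
Goodman: 1/n_f = τ_a/S_se + τ_m/S_su = 839/495 + 1596/1160 = 1.69496 + 1.37583 = 3.0708
n_f = 1/3.0708 = 0.3256

0.326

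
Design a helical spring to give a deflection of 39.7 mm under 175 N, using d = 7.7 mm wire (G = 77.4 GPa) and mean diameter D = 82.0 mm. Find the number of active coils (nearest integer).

Required rate k = F/δ = 175/39.7 = 4.4081 N/mm
N_a = Gd⁴/(8D³k) = (77.4×10³ × 7.7⁴)/(8 × 82.0³ × 4.4081)
    = 2.72085e+08 / 1.94437e+07 = 13.99 → 14 coils

14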